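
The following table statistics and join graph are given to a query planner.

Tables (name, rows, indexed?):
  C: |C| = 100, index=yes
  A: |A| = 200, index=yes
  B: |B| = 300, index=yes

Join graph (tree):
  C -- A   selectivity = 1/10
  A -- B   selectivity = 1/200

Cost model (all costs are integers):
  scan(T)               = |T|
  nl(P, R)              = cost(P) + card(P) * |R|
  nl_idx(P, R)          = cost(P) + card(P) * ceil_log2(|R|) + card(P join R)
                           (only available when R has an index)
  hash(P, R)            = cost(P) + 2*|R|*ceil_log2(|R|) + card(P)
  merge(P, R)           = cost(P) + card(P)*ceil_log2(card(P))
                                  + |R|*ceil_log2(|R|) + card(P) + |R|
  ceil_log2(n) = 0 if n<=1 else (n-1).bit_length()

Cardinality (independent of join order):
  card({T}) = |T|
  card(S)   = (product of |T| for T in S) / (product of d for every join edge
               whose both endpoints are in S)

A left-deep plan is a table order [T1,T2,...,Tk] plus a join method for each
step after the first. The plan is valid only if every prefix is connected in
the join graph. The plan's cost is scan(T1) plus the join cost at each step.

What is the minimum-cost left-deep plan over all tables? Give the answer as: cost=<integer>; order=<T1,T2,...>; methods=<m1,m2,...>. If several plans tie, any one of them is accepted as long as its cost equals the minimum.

cost=4000; order=A,B,C; methods=nl_idx,hash

Selinger DP (subsets sized 1..n):
  {C}: scan cost=100, card=100
  {A}: scan cost=200, card=200
  {B}: scan cost=300, card=300
  {AC}: card=2000; try (C,hash)→1800, (A,merge)→2700, (C,merge)→2800, (A,nl_idx)→2900, (A,hash)→3400, (C,nl_idx)→3600 …(+2); best=1800 via (C,hash)
  {AB}: card=300; try (B,nl_idx)→2300, (A,nl_idx)→3000, (A,hash)→3800, (B,merge)→5000, (A,merge)→5100, (B,hash)→5800 …(+2); best=2300 via (B,nl_idx)
  {ABC}: card=3000; try (C,hash)→4000, (C,merge)→6100, (C,nl_idx)→7400, (B,hash)→9200, (B,nl_idx)→22800, (B,merge)→28800 …(+2); best=4000 via (C,hash)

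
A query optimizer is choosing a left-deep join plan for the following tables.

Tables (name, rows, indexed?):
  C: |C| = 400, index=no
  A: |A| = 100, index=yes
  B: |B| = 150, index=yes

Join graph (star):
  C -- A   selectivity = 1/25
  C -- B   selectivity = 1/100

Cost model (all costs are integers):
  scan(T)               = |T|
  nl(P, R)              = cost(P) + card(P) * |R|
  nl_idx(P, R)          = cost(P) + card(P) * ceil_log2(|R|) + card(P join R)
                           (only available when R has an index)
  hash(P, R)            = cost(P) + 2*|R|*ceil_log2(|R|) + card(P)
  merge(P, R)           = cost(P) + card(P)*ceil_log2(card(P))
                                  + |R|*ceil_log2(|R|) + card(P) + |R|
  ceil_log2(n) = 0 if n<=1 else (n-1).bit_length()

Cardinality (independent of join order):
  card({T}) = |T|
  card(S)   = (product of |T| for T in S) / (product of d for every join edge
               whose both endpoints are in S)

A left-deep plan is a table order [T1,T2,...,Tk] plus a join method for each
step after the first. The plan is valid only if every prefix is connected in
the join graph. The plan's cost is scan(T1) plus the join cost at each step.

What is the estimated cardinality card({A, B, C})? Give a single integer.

Tables in S: A(100), B(150), C(400)
Edges inside S: C-A(d=25), C-B(d=100)
numerator = 100 * 150 * 400 = 6000000
denominator = 25 * 100 = 2500
card(S) = 6000000 / 2500 = 2400

2400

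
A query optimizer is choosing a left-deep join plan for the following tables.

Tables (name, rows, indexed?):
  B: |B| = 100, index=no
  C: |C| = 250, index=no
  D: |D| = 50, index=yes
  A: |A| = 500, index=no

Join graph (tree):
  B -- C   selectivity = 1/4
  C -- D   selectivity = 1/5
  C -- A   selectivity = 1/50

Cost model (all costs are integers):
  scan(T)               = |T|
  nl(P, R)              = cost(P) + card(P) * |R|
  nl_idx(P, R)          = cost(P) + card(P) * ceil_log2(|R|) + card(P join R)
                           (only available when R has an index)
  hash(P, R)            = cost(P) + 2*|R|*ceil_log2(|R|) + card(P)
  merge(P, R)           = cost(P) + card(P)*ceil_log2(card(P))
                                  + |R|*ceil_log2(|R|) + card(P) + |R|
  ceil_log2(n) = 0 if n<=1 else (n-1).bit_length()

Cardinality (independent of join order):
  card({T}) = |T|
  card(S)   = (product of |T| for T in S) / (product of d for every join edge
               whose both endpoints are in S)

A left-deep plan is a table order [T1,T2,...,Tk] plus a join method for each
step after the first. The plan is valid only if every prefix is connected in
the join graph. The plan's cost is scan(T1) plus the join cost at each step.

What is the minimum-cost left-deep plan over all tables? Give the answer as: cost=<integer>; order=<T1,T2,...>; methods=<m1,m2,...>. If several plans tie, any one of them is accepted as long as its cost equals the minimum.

cost=34500; order=A,C,D,B; methods=hash,hash,hash

Selinger DP (subsets sized 1..n):
  {B}: scan cost=100, card=100
  {C}: scan cost=250, card=250
  {D}: scan cost=50, card=50
  {A}: scan cost=500, card=500
  {BC}: card=6250; try (B,hash)→1900, (C,merge)→3150, (B,merge)→3300, (C,hash)→4200, (C,nl)→25100, (B,nl)→25250; best=1900 via (B,hash)
  {CD}: card=2500; try (D,hash)→1100, (C,merge)→2650, (D,merge)→2850, (C,hash)→4100, (D,nl_idx)→4250, (C,nl)→12550 …(+1); best=1100 via (D,hash)
  {AC}: card=2500; try (C,hash)→5000, (A,merge)→7500, (C,merge)→7750, (A,hash)→9500, (A,nl)→125250, (C,nl)→125500; best=5000 via (C,hash)
  {BCD}: card=62500; try (B,hash)→5000, (D,hash)→8750, (B,merge)→34400, (D,merge)→89750, (D,nl_idx)→101900, (B,nl)→251100 …(+1); best=5000 via (B,hash)
  {ABC}: card=62500; try (B,hash)→8900, (A,hash)→17150, (B,merge)→38300, (A,merge)→94400, (B,nl)→255000, (A,nl)→3126900; best=8900 via (B,hash)
  {ACD}: card=25000; try (D,hash)→8100, (A,hash)→12600, (D,merge)→37850, (A,merge)→38600, (D,nl_idx)→45000, (D,nl)→130000 …(+1); best=8100 via (D,hash)
  {ABCD}: card=625000; try (B,hash)→34500, (D,hash)→72000, (A,hash)→76500, (B,merge)→408900, (D,nl_idx)→1008900, (D,merge)→1071750 …(+4); best=34500 via (B,hash)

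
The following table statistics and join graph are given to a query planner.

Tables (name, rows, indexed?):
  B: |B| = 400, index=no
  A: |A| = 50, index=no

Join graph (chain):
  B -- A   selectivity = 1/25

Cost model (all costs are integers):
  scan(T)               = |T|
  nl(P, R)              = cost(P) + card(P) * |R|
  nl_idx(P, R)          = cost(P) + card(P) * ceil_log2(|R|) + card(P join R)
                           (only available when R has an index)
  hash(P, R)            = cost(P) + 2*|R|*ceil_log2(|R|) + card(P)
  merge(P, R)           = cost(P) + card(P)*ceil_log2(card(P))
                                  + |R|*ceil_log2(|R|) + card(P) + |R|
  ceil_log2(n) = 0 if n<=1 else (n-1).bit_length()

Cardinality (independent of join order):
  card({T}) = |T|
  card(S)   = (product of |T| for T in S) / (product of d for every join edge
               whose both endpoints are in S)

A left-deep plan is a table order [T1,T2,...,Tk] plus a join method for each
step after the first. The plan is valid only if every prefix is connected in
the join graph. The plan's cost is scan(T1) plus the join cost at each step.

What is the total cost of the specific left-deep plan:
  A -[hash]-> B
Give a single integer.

7300

step 1: scan A: cost=50, card=50
step 2: join B via hash
    card(P join B) = 50*400/(25) = 800
    cost = 50 + 2*400*9 + 50 = 7300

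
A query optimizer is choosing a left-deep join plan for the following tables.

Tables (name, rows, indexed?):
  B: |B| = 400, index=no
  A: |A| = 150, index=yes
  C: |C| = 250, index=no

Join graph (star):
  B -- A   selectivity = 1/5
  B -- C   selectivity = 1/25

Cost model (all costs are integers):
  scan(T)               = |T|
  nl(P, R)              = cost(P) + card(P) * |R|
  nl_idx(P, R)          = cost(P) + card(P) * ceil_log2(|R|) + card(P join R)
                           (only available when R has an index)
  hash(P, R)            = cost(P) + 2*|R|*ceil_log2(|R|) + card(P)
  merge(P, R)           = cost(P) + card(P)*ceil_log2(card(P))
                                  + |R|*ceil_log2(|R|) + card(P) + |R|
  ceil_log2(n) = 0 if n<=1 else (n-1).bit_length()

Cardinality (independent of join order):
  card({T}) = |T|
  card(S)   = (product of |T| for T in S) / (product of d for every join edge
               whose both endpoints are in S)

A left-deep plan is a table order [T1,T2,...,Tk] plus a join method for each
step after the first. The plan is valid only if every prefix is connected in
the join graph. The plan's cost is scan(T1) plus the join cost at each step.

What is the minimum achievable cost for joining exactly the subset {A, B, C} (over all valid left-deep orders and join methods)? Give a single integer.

Selinger DP over subsets of {A,B,C}:
  {B}: scan cost=400, card=400
  {A}: scan cost=150, card=150
  {C}: scan cost=250, card=250
  {AB}: card=12000; try (A,hash)→3200, (B,merge)→5500, (A,merge)→5750, (B,hash)→7500, (A,nl_idx)→15600, (B,nl)→60150 …(+1); best=3200 via (A,hash)
  {BC}: card=4000; try (C,hash)→4800, (B,merge)→6500, (C,merge)→6650, (B,hash)→7700, (B,nl)→100250, (C,nl)→100400; best=4800 via (C,hash)
  {ABC}: card=120000; try (A,hash)→11200, (C,hash)→19200, (A,merge)→58150, (A,nl_idx)→156800, (C,merge)→185450, (A,nl)→604800 …(+1); best=11200 via (A,hash)

11200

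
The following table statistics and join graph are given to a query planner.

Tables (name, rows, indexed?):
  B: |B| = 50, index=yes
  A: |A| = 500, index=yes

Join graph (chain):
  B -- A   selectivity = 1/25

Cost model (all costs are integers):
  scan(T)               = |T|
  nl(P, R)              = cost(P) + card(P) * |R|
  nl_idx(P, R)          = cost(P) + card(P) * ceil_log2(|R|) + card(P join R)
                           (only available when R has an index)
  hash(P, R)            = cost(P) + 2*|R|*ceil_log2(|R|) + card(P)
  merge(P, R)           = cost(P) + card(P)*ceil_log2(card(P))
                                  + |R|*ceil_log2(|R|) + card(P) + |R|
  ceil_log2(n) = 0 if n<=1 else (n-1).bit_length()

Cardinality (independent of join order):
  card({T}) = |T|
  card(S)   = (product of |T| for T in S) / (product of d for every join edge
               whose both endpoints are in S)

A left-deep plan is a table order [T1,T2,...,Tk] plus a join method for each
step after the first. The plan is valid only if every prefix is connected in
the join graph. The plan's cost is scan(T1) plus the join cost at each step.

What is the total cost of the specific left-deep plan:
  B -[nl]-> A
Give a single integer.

step 1: scan B: cost=50, card=50
step 2: join A via nl
    card(P join A) = 50*500/(25) = 1000
    cost = 50 + 50*500 = 25050

25050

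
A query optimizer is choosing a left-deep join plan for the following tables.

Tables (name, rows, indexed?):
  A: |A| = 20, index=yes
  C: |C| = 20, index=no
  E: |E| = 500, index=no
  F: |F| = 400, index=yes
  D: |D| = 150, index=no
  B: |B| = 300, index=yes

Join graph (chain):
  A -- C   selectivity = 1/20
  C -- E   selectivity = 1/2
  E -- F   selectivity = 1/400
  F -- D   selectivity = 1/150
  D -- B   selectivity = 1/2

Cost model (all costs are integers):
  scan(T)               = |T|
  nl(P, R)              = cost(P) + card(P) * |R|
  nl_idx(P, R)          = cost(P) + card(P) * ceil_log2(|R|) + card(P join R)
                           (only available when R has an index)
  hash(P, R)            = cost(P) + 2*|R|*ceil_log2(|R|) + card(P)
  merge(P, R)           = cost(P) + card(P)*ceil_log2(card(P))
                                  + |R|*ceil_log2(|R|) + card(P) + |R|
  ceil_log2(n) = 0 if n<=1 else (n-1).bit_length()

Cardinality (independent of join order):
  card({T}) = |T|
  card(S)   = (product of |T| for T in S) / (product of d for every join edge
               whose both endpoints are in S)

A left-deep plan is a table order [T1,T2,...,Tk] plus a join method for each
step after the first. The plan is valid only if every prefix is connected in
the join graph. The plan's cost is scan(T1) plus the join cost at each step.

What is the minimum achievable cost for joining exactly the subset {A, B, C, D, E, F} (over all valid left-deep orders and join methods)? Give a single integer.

Selinger DP over subsets of {A,B,C,D,E,F}:
  {A}: scan cost=20, card=20
  {C}: scan cost=20, card=20
  {E}: scan cost=500, card=500
  {F}: scan cost=400, card=400
  {D}: scan cost=150, card=150
  {B}: scan cost=300, card=300
  {AC}: card=20; try (A,nl_idx)→140, (C,hash)→240, (A,hash)→240, (C,merge)→260, (A,merge)→260, (C,nl)→420 …(+1); best=140 via (A,nl_idx)
  {CE}: card=5000; try (C,hash)→1200, (E,merge)→5140, (C,merge)→5620, (E,hash)→9040, (E,nl)→10020, (C,nl)→10500; best=1200 via (C,hash)
  {EF}: card=500; try (F,nl_idx)→5500, (F,hash)→8200, (E,merge)→9400, (F,merge)→9500, (E,hash)→9800, (E,nl)→200400 …(+1); best=5500 via (F,nl_idx)
  {DF}: card=400; try (F,nl_idx)→1900, (D,hash)→3200, (F,merge)→5500, (D,merge)→5750, (F,hash)→7500, (F,nl)→60150 …(+1); best=1900 via (F,nl_idx)
  {BD}: card=22500; try (D,hash)→3000, (B,merge)→4500, (D,merge)→4650, (B,hash)→5700, (B,nl_idx)→24000, (B,nl)→45150 …(+1); best=3000 via (D,hash)
  {ACE}: card=5000; try (E,merge)→5260, (A,hash)→6400, (E,hash)→9160, (E,nl)→10140, (A,nl_idx)→31200, (A,merge)→71320 …(+1); best=5260 via (E,merge)
  {CEF}: card=5000; try (C,hash)→6200, (C,merge)→10620, (F,hash)→13400, (C,nl)→15500, (F,nl_idx)→51200, (F,merge)→75200 …(+1); best=6200 via (C,hash)
  {DEF}: card=500; try (D,hash)→8400, (E,merge)→10900, (E,hash)→11300, (D,merge)→11850, (D,nl)→80500, (E,nl)→201900; best=8400 via (D,hash)
  {BDF}: card=60000; try (B,hash)→7700, (B,merge)→8900, (F,hash)→32700, (B,nl_idx)→65500, (B,nl)→121900, (F,nl_idx)→265500 …(+2); best=7700 via (B,hash)
  {ACEF}: card=5000; try (A,hash)→11400, (F,hash)→17460, (A,nl_idx)→36200, (F,nl_idx)→55260, (A,merge)→76320, (F,merge)→79260 …(+2); best=11400 via (A,hash)
  {CDEF}: card=5000; try (C,hash)→9100, (C,merge)→13520, (D,hash)→13600, (C,nl)→18400, (D,merge)→77550, (D,nl)→756200; best=9100 via (C,hash)
  {BDEF}: card=75000; try (B,hash)→14300, (B,merge)→16400, (E,hash)→76700, (B,nl_idx)→87900, (B,nl)→158400, (E,merge)→1032700 …(+1); best=14300 via (B,hash)
  {ACDEF}: card=5000; try (A,hash)→14300, (D,hash)→18800, (A,nl_idx)→39100, (A,merge)→79220, (D,merge)→82750, (A,nl)→109100 …(+1); best=14300 via (A,hash)
  {BCDEF}: card=750000; try (B,hash)→19500, (B,merge)→82100, (C,hash)→89500, (B,nl_idx)→804100, (C,merge)→1364420, (B,nl)→1509100 …(+1); best=19500 via (B,hash)
  {ABCDEF}: card=750000; try (B,hash)→24700, (B,merge)→87300, (A,hash)→769700, (B,nl_idx)→809300, (B,nl)→1514300, (A,nl_idx)→4519500 …(+2); best=24700 via (B,hash)

24700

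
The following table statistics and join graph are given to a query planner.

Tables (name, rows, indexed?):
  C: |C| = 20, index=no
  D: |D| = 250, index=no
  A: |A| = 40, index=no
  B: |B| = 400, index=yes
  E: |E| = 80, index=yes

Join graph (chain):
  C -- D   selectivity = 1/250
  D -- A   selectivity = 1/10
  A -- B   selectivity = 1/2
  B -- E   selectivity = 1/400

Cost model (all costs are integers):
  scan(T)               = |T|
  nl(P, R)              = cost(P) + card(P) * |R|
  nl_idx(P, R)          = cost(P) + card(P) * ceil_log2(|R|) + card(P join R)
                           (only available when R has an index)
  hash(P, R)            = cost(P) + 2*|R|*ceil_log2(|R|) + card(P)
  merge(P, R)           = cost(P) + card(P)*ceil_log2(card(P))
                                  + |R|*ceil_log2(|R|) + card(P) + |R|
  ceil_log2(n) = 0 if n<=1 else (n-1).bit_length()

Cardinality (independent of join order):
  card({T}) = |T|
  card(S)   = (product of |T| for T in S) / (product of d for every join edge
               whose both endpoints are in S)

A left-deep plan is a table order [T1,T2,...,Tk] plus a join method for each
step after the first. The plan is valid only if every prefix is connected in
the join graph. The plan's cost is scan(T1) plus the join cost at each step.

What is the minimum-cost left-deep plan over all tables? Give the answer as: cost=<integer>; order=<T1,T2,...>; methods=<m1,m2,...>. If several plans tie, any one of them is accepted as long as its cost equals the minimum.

Selinger DP (subsets sized 1..n):
  {C}: scan cost=20, card=20
  {D}: scan cost=250, card=250
  {A}: scan cost=40, card=40
  {B}: scan cost=400, card=400
  {E}: scan cost=80, card=80
  {CD}: card=20; try (C,hash)→700, (D,merge)→2390, (C,merge)→2620, (D,hash)→4040, (D,nl)→5020, (C,nl)→5250; best=700 via (C,hash)
  {AD}: card=1000; try (A,hash)→980, (D,merge)→2570, (A,merge)→2780, (D,hash)→4080, (D,nl)→10040, (A,nl)→10250; best=980 via (A,hash)
  {AB}: card=8000; try (A,hash)→1280, (B,merge)→4320, (A,merge)→4680, (B,hash)→7280, (B,nl_idx)→8400, (B,nl)→16040 …(+1); best=1280 via (A,hash)
  {BE}: card=80; try (B,nl_idx)→880, (E,hash)→1920, (E,nl_idx)→3280, (B,merge)→4720, (E,merge)→5040, (B,hash)→7360 …(+2); best=880 via (B,nl_idx)
  {ACD}: card=80; try (A,merge)→1100, (A,hash)→1200, (A,nl)→1500, (C,hash)→2180, (C,merge)→12100, (C,nl)→20980; best=1100 via (A,merge)
  {ABD}: card=200000; try (B,hash)→9180, (D,hash)→13280, (B,merge)→15980, (D,merge)→115530, (B,nl_idx)→209980, (B,nl)→400980 …(+1); best=9180 via (B,hash)
  {ABE}: card=1600; try (A,hash)→1440, (A,merge)→1800, (A,nl)→4080, (E,hash)→10400, (E,nl_idx)→58880, (E,merge)→113920 …(+1); best=1440 via (A,hash)
  {ABCD}: card=16000; try (B,merge)→5740, (B,hash)→8380, (B,nl_idx)→17820, (B,nl)→33100, (C,hash)→209380, (C,merge)→3809300 …(+1); best=5740 via (B,merge)
  {ABDE}: card=40000; try (D,hash)→7040, (D,merge)→22890, (E,hash)→210300, (D,nl)→401440, (E,nl_idx)→1449180, (E,merge)→3809820 …(+1); best=7040 via (D,hash)
  {ABCDE}: card=3200; try (E,hash)→22860, (C,hash)→47240, (E,nl_idx)→120940, (E,merge)→246380, (C,merge)→687160, (C,nl)→807040 …(+1); best=22860 via (E,hash)

cost=22860; order=D,C,A,B,E; methods=hash,merge,merge,hash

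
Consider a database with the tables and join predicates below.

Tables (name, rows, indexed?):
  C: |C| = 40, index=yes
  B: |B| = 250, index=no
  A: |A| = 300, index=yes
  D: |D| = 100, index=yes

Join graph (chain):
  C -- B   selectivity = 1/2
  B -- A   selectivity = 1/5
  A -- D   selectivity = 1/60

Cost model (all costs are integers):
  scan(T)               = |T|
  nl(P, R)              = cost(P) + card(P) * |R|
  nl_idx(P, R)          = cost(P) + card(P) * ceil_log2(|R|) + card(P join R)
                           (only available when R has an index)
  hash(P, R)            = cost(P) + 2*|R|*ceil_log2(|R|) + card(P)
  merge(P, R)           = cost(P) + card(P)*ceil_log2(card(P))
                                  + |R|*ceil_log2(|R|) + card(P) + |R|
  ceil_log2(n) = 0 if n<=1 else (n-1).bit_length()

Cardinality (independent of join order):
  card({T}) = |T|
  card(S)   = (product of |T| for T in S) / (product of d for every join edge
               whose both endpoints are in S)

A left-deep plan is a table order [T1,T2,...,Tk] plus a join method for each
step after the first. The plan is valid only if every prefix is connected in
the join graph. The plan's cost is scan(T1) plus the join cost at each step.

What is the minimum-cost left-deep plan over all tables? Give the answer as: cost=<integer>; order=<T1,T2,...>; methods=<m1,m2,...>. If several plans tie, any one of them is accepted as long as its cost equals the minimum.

cost=31480; order=D,A,B,C; methods=nl_idx,hash,hash

Selinger DP (subsets sized 1..n):
  {C}: scan cost=40, card=40
  {B}: scan cost=250, card=250
  {A}: scan cost=300, card=300
  {D}: scan cost=100, card=100
  {BC}: card=5000; try (C,hash)→980, (B,merge)→2570, (C,merge)→2780, (B,hash)→4080, (C,nl_idx)→6750, (B,nl)→10040 …(+1); best=980 via (C,hash)
  {AB}: card=15000; try (B,hash)→4600, (A,merge)→5500, (B,merge)→5550, (A,hash)→5900, (A,nl_idx)→17500, (A,nl)→75250 …(+1); best=4600 via (B,hash)
  {AD}: card=500; try (A,nl_idx)→1500, (D,hash)→2000, (D,nl_idx)→2900, (A,merge)→3900, (D,merge)→4100, (A,hash)→5600 …(+2); best=1500 via (A,nl_idx)
  {ABC}: card=300000; try (A,hash)→11380, (C,hash)→20080, (A,merge)→73980, (C,merge)→229880, (A,nl_idx)→345980, (C,nl_idx)→394600 …(+2); best=11380 via (A,hash)
  {ABD}: card=25000; try (B,hash)→6000, (B,merge)→8750, (D,hash)→21000, (B,nl)→126500, (D,nl_idx)→134600, (D,merge)→230400 …(+1); best=6000 via (B,hash)
  {ABCD}: card=500000; try (C,hash)→31480, (D,hash)→312780, (C,merge)→406280, (C,nl_idx)→656000, (C,nl)→1006000, (D,nl_idx)→2611380 …(+2); best=31480 via (C,hash)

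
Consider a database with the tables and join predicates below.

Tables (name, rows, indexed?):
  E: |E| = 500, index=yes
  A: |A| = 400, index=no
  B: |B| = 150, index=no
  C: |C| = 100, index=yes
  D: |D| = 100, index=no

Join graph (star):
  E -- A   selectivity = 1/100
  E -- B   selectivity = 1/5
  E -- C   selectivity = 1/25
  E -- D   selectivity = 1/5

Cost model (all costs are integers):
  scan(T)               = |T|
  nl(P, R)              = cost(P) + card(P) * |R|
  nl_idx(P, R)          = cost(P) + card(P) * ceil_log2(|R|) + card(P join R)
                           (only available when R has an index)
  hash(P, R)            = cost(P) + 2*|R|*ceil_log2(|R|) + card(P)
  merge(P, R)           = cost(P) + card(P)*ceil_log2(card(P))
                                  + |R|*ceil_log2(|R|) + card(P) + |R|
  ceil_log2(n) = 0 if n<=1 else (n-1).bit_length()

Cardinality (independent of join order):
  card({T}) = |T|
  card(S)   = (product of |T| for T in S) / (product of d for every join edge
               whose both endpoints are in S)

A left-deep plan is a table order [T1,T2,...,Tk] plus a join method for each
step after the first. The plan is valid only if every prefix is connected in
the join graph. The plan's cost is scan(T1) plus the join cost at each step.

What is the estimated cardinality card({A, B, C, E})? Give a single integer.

Tables in S: A(400), B(150), C(100), E(500)
Edges inside S: E-A(d=100), E-B(d=5), E-C(d=25)
numerator = 400 * 150 * 100 * 500 = 3000000000
denominator = 100 * 5 * 25 = 12500
card(S) = 3000000000 / 12500 = 240000

240000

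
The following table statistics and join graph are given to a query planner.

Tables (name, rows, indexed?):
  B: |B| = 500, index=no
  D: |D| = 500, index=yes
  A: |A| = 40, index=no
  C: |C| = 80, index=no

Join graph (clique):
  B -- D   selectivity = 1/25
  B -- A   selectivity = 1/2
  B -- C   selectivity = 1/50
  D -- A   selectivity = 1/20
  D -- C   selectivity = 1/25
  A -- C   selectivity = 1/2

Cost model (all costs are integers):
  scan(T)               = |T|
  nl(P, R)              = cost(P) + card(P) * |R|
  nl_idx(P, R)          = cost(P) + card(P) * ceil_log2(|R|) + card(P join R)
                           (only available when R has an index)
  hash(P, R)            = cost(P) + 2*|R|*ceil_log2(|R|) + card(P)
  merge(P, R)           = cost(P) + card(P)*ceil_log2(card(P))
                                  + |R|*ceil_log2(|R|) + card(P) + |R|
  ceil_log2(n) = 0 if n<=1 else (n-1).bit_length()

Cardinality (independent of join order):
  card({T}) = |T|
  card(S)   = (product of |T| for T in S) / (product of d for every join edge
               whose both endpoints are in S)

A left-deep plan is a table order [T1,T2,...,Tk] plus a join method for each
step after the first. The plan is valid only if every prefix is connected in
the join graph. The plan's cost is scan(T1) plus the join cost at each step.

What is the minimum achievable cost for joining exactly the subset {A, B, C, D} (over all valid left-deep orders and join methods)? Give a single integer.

11080

Selinger DP over subsets of {A,B,C,D}:
  {B}: scan cost=500, card=500
  {D}: scan cost=500, card=500
  {A}: scan cost=40, card=40
  {C}: scan cost=80, card=80
  {BD}: card=10000; try (D,hash)→10000, (B,hash)→10000, (D,merge)→10500, (B,merge)→10500, (D,nl_idx)→15000, (D,nl)→250500 …(+1); best=10000 via (D,hash)
  {AB}: card=10000; try (A,hash)→1480, (B,merge)→5320, (A,merge)→5780, (B,hash)→9080, (B,nl)→20040, (A,nl)→20500; best=1480 via (A,hash)
  {BC}: card=800; try (C,hash)→2120, (B,merge)→5720, (C,merge)→6140, (B,hash)→9160, (B,nl)→40080, (C,nl)→40500; best=2120 via (C,hash)
  {AD}: card=1000; try (D,nl_idx)→1400, (A,hash)→1480, (D,merge)→5320, (A,merge)→5780, (D,hash)→9080, (D,nl)→20040 …(+1); best=1400 via (D,nl_idx)
  {CD}: card=1600; try (C,hash)→2120, (D,nl_idx)→2400, (D,merge)→5720, (C,merge)→6140, (D,hash)→9160, (D,nl)→40080 …(+1); best=2120 via (C,hash)
  {AC}: card=1600; try (A,hash)→640, (C,merge)→960, (A,merge)→1000, (C,hash)→1200, (C,nl)→3240, (A,nl)→3280; best=640 via (A,hash)
  {ABD}: card=10000; try (B,hash)→11400, (B,merge)→17400, (D,hash)→20480, (A,hash)→20480, (D,nl_idx)→101480, (D,merge)→156480 …(+4); best=11400 via (B,hash)
  {BCD}: card=640; try (D,nl_idx)→9960, (D,hash)→11920, (B,hash)→12720, (D,merge)→15920, (C,hash)→21120, (B,merge)→26320 …(+4); best=9960 via (D,nl_idx)
  {ABC}: card=8000; try (A,hash)→3400, (A,merge)→11200, (B,hash)→11240, (C,hash)→12600, (B,merge)→24840, (A,nl)→34120 …(+3); best=3400 via (A,hash)
  {ACD}: card=1600; try (C,hash)→3520, (A,hash)→4200, (D,hash)→11240, (C,merge)→13040, (D,nl_idx)→16640, (A,merge)→21600 …(+4); best=3520 via (C,hash)
  {ABCD}: card=320; try (A,hash)→11080, (B,hash)→14120, (A,merge)→17280, (D,hash)→20400, (C,hash)→22520, (B,merge)→27720 …(+7); best=11080 via (A,hash)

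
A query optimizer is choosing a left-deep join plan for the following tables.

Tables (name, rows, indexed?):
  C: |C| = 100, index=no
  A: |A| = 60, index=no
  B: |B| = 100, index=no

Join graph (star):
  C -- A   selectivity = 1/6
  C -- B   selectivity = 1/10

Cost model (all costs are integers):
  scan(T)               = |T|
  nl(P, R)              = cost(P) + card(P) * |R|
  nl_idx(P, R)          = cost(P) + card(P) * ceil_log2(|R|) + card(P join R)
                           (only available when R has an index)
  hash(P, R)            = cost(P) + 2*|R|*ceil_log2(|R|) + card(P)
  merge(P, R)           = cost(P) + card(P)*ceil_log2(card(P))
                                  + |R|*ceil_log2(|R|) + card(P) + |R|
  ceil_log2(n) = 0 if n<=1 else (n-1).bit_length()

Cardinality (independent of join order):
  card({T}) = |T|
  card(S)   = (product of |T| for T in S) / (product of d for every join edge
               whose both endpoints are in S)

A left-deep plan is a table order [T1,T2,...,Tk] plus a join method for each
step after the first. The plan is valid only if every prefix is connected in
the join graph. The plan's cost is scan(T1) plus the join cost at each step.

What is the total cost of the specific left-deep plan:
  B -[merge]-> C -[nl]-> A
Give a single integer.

61700

step 1: scan B: cost=100, card=100
step 2: join C via merge
    card(P join C) = 100*100/(10) = 1000
    cost = 100 + 100*7 + 100*7 + 100 + 100 = 1700
step 3: join A via nl
    card(P join A) = 1000*60/(6) = 10000
    cost = 1700 + 1000*60 = 61700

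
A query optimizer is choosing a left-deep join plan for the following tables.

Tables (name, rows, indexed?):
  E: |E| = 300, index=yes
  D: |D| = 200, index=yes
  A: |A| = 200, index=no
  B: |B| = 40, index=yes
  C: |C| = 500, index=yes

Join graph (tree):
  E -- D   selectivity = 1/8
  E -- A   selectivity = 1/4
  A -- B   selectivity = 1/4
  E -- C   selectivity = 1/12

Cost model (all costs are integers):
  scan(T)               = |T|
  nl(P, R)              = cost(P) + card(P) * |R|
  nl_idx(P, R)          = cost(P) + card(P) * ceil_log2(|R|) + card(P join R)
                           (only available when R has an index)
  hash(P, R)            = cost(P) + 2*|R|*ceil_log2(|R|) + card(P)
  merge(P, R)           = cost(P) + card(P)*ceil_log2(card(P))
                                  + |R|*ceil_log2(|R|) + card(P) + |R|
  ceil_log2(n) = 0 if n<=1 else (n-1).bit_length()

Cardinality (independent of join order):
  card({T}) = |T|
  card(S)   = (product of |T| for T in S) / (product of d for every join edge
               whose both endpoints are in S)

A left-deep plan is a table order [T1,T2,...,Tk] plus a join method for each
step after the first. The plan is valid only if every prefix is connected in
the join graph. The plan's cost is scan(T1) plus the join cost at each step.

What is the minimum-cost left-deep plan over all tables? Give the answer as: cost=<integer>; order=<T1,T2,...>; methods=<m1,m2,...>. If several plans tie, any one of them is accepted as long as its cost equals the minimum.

Selinger DP (subsets sized 1..n):
  {E}: scan cost=300, card=300
  {D}: scan cost=200, card=200
  {A}: scan cost=200, card=200
  {B}: scan cost=40, card=40
  {C}: scan cost=500, card=500
  {DE}: card=7500; try (D,hash)→3800, (E,merge)→5000, (D,merge)→5100, (E,hash)→5800, (E,nl_idx)→9500, (D,nl_idx)→10200 …(+2); best=3800 via (D,hash)
  {AE}: card=15000; try (A,hash)→3800, (E,merge)→5000, (A,merge)→5100, (E,hash)→5800, (E,nl_idx)→17000, (E,nl)→60200 …(+1); best=3800 via (A,hash)
  {CE}: card=12500; try (E,hash)→6400, (C,merge)→8300, (E,merge)→8500, (C,hash)→9600, (C,nl_idx)→15500, (E,nl_idx)→17500 …(+2); best=6400 via (E,hash)
  {AB}: card=2000; try (B,hash)→880, (A,merge)→2120, (B,merge)→2280, (A,hash)→3280, (B,nl_idx)→3400, (A,nl)→8040 …(+1); best=880 via (B,hash)
  {ADE}: card=375000; try (A,hash)→14500, (D,hash)→22000, (A,merge)→110600, (D,merge)→230600, (D,nl_idx)→498800, (A,nl)→1503800 …(+1); best=14500 via (A,hash)
  {CDE}: card=312500; try (C,hash)→20300, (D,hash)→22100, (C,merge)→113800, (D,merge)→195700, (C,nl_idx)→383800, (D,nl_idx)→418900 …(+2); best=20300 via (C,hash)
  {ABE}: card=150000; try (E,hash)→8280, (B,hash)→19280, (E,merge)→27880, (E,nl_idx)→168880, (B,merge)→229080, (B,nl_idx)→243800 …(+2); best=8280 via (E,hash)
  {ACE}: card=625000; try (A,hash)→22100, (C,hash)→27800, (A,merge)→195700, (C,merge)→233800, (C,nl_idx)→763800, (A,nl)→2506400 …(+1); best=22100 via (A,hash)
  {ABDE}: card=3750000; try (D,hash)→161480, (B,hash)→389980, (D,merge)→2860080, (D,nl_idx)→4958280, (B,nl_idx)→6014500, (B,merge)→7514780 …(+2); best=161480 via (D,hash)
  {ACDE}: card=15625000; try (A,hash)→336000, (C,hash)→398500, (D,hash)→650300, (A,merge)→6272100, (C,merge)→7519500, (D,merge)→13148900 …(+5); best=336000 via (A,hash)
  {ABCE}: card=6250000; try (C,hash)→167280, (B,hash)→647580, (C,merge)→2863280, (C,nl_idx)→7608280, (B,nl_idx)→10022100, (B,merge)→13147380 …(+2); best=167280 via (C,hash)
  {ABCDE}: card=156250000; try (C,hash)→3920480, (D,hash)→6420480, (B,hash)→15961480, (C,merge)→86416480, (D,merge)→150169080, (C,nl_idx)→190161480 …(+6); best=3920480 via (C,hash)

cost=3920480; order=A,B,E,D,C; methods=hash,hash,hash,hash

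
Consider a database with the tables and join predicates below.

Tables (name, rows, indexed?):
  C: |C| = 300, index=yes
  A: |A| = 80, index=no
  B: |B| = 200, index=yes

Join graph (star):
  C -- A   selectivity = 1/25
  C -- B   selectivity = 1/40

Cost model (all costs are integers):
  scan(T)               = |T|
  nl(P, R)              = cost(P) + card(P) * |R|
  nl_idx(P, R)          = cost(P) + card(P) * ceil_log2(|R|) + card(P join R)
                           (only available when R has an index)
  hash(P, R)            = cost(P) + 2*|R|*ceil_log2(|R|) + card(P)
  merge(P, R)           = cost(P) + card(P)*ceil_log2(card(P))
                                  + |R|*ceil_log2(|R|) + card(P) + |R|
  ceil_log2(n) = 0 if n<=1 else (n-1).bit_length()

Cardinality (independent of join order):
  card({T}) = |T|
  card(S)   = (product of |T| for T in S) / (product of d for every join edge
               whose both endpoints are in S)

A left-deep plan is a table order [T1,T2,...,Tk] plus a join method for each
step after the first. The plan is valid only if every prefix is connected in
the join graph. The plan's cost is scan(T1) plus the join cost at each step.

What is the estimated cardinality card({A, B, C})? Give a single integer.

Tables in S: A(80), B(200), C(300)
Edges inside S: C-A(d=25), C-B(d=40)
numerator = 80 * 200 * 300 = 4800000
denominator = 25 * 40 = 1000
card(S) = 4800000 / 1000 = 4800

4800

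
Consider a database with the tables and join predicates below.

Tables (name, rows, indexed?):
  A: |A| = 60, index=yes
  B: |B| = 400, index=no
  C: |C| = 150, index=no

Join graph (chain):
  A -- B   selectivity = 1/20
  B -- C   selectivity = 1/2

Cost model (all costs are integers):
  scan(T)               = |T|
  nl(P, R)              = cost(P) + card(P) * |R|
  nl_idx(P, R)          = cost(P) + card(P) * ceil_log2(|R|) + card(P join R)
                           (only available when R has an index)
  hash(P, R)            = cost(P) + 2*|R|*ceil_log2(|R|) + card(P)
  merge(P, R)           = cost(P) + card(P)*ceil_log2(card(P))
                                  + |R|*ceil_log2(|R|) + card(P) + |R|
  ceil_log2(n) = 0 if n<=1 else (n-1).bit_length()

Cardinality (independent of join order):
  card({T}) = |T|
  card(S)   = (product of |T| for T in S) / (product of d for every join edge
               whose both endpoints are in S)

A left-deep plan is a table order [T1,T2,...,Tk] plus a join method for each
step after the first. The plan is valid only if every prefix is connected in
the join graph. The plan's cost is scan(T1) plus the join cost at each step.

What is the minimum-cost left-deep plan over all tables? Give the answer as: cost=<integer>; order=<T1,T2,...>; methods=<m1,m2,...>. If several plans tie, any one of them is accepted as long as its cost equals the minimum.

Selinger DP (subsets sized 1..n):
  {A}: scan cost=60, card=60
  {B}: scan cost=400, card=400
  {C}: scan cost=150, card=150
  {AB}: card=1200; try (A,hash)→1520, (A,nl_idx)→4000, (B,merge)→4480, (A,merge)→4820, (B,hash)→7320, (B,nl)→24060 …(+1); best=1520 via (A,hash)
  {BC}: card=30000; try (C,hash)→3200, (B,merge)→5500, (C,merge)→5750, (B,hash)→7500, (B,nl)→60150, (C,nl)→60400; best=3200 via (C,hash)
  {ABC}: card=90000; try (C,hash)→5120, (C,merge)→17270, (A,hash)→33920, (C,nl)→181520, (A,nl_idx)→273200, (A,merge)→483620 …(+1); best=5120 via (C,hash)

cost=5120; order=B,A,C; methods=hash,hash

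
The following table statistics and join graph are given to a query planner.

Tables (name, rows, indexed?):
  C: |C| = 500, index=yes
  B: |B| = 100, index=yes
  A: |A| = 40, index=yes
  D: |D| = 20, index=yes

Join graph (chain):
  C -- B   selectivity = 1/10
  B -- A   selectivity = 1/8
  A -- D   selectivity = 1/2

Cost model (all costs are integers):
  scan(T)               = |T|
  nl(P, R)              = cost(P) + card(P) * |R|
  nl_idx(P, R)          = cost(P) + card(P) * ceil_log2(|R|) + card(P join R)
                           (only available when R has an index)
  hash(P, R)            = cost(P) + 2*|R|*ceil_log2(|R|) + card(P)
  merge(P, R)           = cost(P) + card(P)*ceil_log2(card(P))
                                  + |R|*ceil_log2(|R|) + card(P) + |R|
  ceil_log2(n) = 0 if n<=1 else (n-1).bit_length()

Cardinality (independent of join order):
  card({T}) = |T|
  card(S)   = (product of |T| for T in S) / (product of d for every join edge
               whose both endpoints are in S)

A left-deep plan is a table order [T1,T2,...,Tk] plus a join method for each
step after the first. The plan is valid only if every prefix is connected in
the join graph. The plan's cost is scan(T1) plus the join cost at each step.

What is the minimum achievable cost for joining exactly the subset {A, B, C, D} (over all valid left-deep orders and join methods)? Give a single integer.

Selinger DP over subsets of {A,B,C,D}:
  {C}: scan cost=500, card=500
  {B}: scan cost=100, card=100
  {A}: scan cost=40, card=40
  {D}: scan cost=20, card=20
  {BC}: card=5000; try (B,hash)→2400, (C,merge)→5900, (C,nl_idx)→6000, (B,merge)→6300, (B,nl_idx)→9000, (C,hash)→9200 …(+2); best=2400 via (B,hash)
  {AB}: card=500; try (A,hash)→680, (B,nl_idx)→820, (B,merge)→1120, (A,merge)→1180, (A,nl_idx)→1200, (B,hash)→1480 …(+2); best=680 via (A,hash)
  {AD}: card=400; try (D,hash)→280, (A,merge)→420, (D,merge)→440, (A,hash)→520, (A,nl_idx)→540, (D,nl_idx)→640 …(+2); best=280 via (D,hash)
  {ABC}: card=25000; try (A,hash)→7880, (C,hash)→10180, (C,merge)→10680, (C,nl_idx)→30180, (A,nl_idx)→57400, (A,merge)→72680 …(+2); best=7880 via (A,hash)
  {ABD}: card=5000; try (D,hash)→1380, (B,hash)→2080, (B,merge)→5080, (D,merge)→5800, (B,nl_idx)→8080, (D,nl_idx)→8180 …(+2); best=1380 via (D,hash)
  {ABCD}: card=250000; try (C,hash)→15380, (D,hash)→33080, (C,merge)→76380, (C,nl_idx)→296380, (D,nl_idx)→382880, (D,merge)→408000 …(+2); best=15380 via (C,hash)

15380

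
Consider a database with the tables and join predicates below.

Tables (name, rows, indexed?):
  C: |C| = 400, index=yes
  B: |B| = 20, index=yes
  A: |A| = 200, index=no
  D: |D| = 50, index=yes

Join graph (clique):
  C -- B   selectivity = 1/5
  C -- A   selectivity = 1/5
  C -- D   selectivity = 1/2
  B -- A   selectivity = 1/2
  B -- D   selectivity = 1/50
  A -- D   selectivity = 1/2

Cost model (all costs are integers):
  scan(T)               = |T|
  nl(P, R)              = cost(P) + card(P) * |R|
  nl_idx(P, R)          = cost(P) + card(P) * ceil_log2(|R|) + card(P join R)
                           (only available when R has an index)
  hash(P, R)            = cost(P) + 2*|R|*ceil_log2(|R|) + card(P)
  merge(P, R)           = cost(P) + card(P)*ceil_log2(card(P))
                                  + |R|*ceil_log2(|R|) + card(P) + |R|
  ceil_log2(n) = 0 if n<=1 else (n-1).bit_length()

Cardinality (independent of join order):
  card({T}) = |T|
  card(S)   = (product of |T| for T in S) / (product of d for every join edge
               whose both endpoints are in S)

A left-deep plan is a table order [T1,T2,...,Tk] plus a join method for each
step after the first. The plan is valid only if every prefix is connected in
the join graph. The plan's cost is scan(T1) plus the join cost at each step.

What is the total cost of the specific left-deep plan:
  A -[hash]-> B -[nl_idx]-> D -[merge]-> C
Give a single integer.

step 1: scan A: cost=200, card=200
step 2: join B via hash
    card(P join B) = 200*20/(2) = 2000
    cost = 200 + 2*20*5 + 200 = 600
step 3: join D via nl_idx
    card(P join D) = 2000*50/(50*2) = 1000
    cost = 600 + 2000*6 + 1000 = 13600
step 4: join C via merge
    card(P join C) = 1000*400/(5*5*2) = 8000
    cost = 13600 + 1000*10 + 400*9 + 1000 + 400 = 28600

28600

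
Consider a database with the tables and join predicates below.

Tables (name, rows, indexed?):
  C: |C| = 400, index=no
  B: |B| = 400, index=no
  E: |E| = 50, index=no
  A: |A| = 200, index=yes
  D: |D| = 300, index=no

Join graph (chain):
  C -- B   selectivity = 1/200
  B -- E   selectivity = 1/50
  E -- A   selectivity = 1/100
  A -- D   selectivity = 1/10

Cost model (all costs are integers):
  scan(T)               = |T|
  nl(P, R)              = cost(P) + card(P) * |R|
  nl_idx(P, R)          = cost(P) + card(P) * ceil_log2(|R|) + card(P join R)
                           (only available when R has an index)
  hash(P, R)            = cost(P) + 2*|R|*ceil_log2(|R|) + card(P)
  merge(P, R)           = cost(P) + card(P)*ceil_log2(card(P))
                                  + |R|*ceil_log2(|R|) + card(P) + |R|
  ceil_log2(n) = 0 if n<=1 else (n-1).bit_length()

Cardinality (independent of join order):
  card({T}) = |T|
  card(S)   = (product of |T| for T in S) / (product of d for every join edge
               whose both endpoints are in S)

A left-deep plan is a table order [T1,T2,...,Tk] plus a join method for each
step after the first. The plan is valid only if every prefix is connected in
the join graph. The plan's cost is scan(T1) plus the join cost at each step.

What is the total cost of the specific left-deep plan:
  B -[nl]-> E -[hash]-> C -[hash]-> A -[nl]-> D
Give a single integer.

512000

step 1: scan B: cost=400, card=400
step 2: join E via nl
    card(P join E) = 400*50/(50) = 400
    cost = 400 + 400*50 = 20400
step 3: join C via hash
    card(P join C) = 400*400/(200) = 800
    cost = 20400 + 2*400*9 + 400 = 28000
step 4: join A via hash
    card(P join A) = 800*200/(100) = 1600
    cost = 28000 + 2*200*8 + 800 = 32000
step 5: join D via nl
    card(P join D) = 1600*300/(10) = 48000
    cost = 32000 + 1600*300 = 512000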